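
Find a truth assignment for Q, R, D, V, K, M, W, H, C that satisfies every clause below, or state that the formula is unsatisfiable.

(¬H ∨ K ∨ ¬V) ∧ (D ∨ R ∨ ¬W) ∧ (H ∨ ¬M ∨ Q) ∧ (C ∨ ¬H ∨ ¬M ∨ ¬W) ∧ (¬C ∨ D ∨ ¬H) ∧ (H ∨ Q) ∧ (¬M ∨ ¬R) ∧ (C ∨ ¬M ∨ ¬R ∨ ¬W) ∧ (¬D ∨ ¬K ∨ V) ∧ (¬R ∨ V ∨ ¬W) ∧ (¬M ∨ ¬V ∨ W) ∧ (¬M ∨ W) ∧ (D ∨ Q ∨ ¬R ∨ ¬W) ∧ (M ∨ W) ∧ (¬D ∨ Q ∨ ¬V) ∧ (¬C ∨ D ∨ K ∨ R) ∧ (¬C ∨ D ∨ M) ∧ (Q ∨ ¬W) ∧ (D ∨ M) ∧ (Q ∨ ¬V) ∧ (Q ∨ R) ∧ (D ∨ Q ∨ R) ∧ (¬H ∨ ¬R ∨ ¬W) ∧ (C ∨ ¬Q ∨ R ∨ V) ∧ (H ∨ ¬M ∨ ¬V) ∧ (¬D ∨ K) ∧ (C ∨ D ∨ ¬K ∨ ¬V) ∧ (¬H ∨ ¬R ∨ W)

Set Q = True.
Set R = True.
  then (¬M ∨ ¬R) forces M = False.
  then (M ∨ W) forces W = True.
  then (D ∨ M) forces D = True.
  then (¬H ∨ ¬R ∨ ¬W) forces H = False.
  then (¬D ∨ K) forces K = True.
  then (¬D ∨ ¬K ∨ V) forces V = True.
Set C = False.
All clauses satisfied.

Q = True, R = True, D = True, V = True, K = True, M = False, W = True, H = False, C = False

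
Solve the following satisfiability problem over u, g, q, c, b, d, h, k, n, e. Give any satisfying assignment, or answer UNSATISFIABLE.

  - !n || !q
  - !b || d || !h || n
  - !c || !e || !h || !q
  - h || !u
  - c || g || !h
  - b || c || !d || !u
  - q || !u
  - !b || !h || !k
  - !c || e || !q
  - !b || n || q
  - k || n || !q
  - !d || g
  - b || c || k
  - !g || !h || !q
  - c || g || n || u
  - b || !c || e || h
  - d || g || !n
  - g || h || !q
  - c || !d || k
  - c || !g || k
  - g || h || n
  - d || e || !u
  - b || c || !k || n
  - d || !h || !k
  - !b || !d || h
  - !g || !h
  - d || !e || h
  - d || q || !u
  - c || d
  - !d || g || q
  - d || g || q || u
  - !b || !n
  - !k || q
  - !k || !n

u=F; g=T; q=F; c=T; b=F; d=T; h=F; k=F; n=T; e=T

Set u = False.
Set g = True.
  then (!g || !h) forces h = False.
Set q = False.
  then (!k || q) forces k = False.
  then (c || !g || k) forces c = True.
Try b = True:
  (!b || n || q) forces n = True.
  clause (!b || !n) is falsified — backtrack.
So b = False.
  then (b || !c || e || h) forces e = True.
  then (d || !e || h) forces d = True.
Set n = True.
All clauses satisfied.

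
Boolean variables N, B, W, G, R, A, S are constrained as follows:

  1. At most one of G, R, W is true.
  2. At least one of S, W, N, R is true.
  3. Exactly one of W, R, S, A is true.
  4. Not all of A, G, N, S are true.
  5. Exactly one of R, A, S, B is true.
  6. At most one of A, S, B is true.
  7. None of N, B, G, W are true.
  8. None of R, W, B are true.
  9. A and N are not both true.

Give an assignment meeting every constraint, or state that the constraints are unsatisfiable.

N=F, B=F, W=F, G=F, R=F, A=F, S=T

  (1) {G, R, W}: 0 true — at most one ✓
  (2) {S, W, N, R}: 1 true — at least one ✓
  (3) {W, R, S, A}: 1 true — exactly one ✓
  (4) {A, G, N, S}: 1/4 true — not all ✓
  (5) {R, A, S, B}: 1 true — exactly one ✓
  (6) {A, S, B}: 1 true — at most one ✓
  (7) {N, B, G, W}: 0 true — none ✓
  (8) {R, W, B}: 0 true — none ✓
  (9) A=F, N=F — not both ✓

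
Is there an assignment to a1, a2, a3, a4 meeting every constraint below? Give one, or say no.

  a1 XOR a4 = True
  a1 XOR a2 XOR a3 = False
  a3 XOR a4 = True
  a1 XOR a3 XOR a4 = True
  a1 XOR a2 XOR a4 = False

Adding constraints 2, 3, 5 mod 2: every variable appears an even number of times on the left, so the left side is 0.
But the right sides sum to 1 (mod 2). 0 ≠ 1 — the system is inconsistent.

UNSATISFIABLE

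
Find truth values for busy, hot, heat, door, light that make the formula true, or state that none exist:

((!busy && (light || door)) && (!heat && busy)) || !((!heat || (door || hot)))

busy = False; hot = False; heat = True; door = False; light = True

  ((!busy && (light || door)) && (!heat && busy)) || !((!heat || (door || hot))) = True
    (!busy && (light || door)) && (!heat && busy) = False
      !busy && (light || door) = True
        !busy = True
        light || door = True
      !heat && busy = False
        !heat = False
    !((!heat || (door || hot))) = True
      !heat || (door || hot) = False
        !heat = False
        door || hot = False
The formula evaluates to True.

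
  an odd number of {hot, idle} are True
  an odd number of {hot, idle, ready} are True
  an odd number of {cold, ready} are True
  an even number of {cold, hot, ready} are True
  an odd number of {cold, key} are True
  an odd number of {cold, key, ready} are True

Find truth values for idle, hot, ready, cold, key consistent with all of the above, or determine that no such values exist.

idle=F, hot=T, ready=F, cold=T, key=F

{hot, idle}: 1 true → odd ✓
{hot, idle, ready}: 1 true → odd ✓
{cold, ready}: 1 true → odd ✓
{cold, hot, ready}: 2 true → even ✓
{cold, key}: 1 true → odd ✓
{cold, key, ready}: 1 true → odd ✓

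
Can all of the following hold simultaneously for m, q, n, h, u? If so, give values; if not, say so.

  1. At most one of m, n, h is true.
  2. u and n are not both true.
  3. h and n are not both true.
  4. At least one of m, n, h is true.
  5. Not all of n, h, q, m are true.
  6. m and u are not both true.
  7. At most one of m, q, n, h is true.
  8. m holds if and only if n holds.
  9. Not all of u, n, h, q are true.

m: False, q: False, n: False, h: True, u: False

  (1) {m, n, h}: 1 true — at most one ✓
  (2) u=F, n=F — not both ✓
  (3) h=T, n=F — not both ✓
  (4) {m, n, h}: 1 true — at least one ✓
  (5) {n, h, q, m}: 1/4 true — not all ✓
  (6) m=F, u=F — not both ✓
  (7) {m, q, n, h}: 1 true — at most one ✓
  (8) m=F, n=F — same ✓
  (9) {u, n, h, q}: 1/4 true — not all ✓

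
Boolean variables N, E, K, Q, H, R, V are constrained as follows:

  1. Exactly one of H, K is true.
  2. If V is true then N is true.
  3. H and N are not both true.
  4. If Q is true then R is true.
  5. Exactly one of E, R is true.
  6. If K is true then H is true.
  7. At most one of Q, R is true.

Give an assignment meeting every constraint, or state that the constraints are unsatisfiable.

N = False; E = False; K = False; Q = False; H = True; R = True; V = False

  (1) {H, K}: 1 true — exactly one ✓
  (2) V=F ⇒ N: vacuous ✓
  (3) H=T, N=F — not both ✓
  (4) Q=F ⇒ R: vacuous ✓
  (5) {E, R}: 1 true — exactly one ✓
  (6) K=F ⇒ H: vacuous ✓
  (7) {Q, R}: 1 true — at most one ✓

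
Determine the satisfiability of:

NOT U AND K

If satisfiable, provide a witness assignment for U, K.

U = False, K = True

  NOT U = True
Both conjuncts True, so the formula holds.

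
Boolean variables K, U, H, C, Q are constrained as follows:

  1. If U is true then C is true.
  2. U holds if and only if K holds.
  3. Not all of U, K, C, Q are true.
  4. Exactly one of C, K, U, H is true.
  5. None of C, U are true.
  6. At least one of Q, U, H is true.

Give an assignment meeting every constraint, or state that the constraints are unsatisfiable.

K = False, U = False, H = True, C = False, Q = True

  (1) U=F ⇒ C: vacuous ✓
  (2) U=F, K=F — same ✓
  (3) {U, K, C, Q}: 1/4 true — not all ✓
  (4) {C, K, U, H}: 1 true — exactly one ✓
  (5) {C, U}: 0 true — none ✓
  (6) {Q, U, H}: 2 true — at least one ✓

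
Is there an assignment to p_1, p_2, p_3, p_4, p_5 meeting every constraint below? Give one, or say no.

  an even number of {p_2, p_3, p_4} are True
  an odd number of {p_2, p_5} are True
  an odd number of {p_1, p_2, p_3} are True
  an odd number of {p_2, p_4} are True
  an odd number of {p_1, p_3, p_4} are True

Adding constraints 3, 4, 5 mod 2: every variable appears an even number of times on the left, so the left side is 0.
But the right sides sum to 1 (mod 2). 0 ≠ 1 — the system is inconsistent.

No satisfying assignment exists.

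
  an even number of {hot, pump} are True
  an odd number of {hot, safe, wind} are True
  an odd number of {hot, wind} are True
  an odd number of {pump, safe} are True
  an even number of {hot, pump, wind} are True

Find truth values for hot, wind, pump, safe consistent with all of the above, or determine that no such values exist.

hot = True, wind = False, pump = True, safe = False

{hot, pump}: 2 true → even ✓
{hot, safe, wind}: 1 true → odd ✓
{hot, wind}: 1 true → odd ✓
{pump, safe}: 1 true → odd ✓
{hot, pump, wind}: 2 true → even ✓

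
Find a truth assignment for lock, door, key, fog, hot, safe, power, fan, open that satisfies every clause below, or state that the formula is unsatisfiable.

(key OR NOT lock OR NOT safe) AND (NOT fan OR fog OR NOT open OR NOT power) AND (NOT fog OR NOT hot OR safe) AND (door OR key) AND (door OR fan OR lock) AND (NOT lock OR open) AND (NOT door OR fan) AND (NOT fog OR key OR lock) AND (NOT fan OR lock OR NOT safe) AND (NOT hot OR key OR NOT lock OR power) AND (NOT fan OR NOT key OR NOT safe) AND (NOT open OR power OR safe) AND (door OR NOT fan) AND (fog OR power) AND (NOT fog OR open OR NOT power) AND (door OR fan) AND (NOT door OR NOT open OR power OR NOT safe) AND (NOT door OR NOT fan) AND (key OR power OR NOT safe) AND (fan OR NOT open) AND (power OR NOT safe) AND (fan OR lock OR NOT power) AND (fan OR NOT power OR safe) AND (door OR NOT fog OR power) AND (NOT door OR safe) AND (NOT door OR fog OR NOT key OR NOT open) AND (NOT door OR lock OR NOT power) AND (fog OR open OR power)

Unsatisfiable

Case fan = True:
  (door OR NOT fan) forces door = True.
  Clause (NOT door OR NOT fan) is falsified — contradiction.
Case fan = False:
  (NOT door OR fan) forces door = False.
  Clause (door OR fan) is falsified — contradiction.
Both cases fail, so the formula is unsatisfiable.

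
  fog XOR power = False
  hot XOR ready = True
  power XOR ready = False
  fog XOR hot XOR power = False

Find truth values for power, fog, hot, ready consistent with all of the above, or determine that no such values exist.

power = True; fog = True; hot = False; ready = True

fog XOR power = T XOR T = False ✓
hot XOR ready = F XOR T = True ✓
power XOR ready = T XOR T = False ✓
fog XOR hot XOR power = T XOR F XOR T = False ✓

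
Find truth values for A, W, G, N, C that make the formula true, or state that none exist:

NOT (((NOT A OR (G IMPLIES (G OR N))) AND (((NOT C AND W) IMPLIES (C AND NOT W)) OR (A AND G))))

A = True, W = True, G = False, N = True, C = False

  NOT (((NOT A OR (G IMPLIES (G OR N))) AND (((NOT C AND W) IMPLIES (C AND NOT W)) OR (A AND G)))) = True
    (NOT A OR (G IMPLIES (G OR N))) AND (((NOT C AND W) IMPLIES (C AND NOT W)) OR (A AND G)) = False
      NOT A OR (G IMPLIES (G OR N)) = True
        NOT A = False
        G IMPLIES (G OR N) = True
          G OR N = True
      ((NOT C AND W) IMPLIES (C AND NOT W)) OR (A AND G) = False
        (NOT C AND W) IMPLIES (C AND NOT W) = False
          NOT C AND W = True
            NOT C = True
          C AND NOT W = False
            NOT W = False
        A AND G = False
The formula evaluates to True.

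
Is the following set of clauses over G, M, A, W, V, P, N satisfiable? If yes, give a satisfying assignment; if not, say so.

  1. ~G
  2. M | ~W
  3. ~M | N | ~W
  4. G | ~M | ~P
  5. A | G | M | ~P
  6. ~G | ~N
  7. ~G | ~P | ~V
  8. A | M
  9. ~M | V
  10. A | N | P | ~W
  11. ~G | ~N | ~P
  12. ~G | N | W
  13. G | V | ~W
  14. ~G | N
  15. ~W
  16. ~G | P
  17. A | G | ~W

G: False, M: True, A: False, W: False, V: True, P: False, N: False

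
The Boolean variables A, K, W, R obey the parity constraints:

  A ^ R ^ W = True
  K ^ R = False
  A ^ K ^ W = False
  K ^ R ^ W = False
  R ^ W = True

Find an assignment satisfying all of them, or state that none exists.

Adding constraints 1, 2, 3 mod 2: every variable appears an even number of times on the left, so the left side is 0.
But the right sides sum to 1 (mod 2). 0 ≠ 1 — the system is inconsistent.

The formula is unsatisfiable.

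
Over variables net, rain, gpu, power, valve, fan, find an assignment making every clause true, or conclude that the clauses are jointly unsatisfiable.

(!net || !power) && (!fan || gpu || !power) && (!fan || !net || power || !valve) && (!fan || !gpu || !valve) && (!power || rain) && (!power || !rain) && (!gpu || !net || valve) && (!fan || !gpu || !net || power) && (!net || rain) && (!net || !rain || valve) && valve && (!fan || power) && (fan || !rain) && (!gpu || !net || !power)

net=F; rain=F; gpu=T; power=F; valve=T; fan=F

Unit clause (valve) forces valve = True.
Try net = True:
  (!net || !power) forces power = False.
  (!fan || !net || power || !valve) forces fan = False.
  (!net || rain) forces rain = True.
  clause (fan || !rain) is falsified — backtrack.
So net = False.
Set rain = False.
  then (!power || rain) forces power = False.
  then (!fan || power) forces fan = False.
Set gpu = True.
All clauses satisfied.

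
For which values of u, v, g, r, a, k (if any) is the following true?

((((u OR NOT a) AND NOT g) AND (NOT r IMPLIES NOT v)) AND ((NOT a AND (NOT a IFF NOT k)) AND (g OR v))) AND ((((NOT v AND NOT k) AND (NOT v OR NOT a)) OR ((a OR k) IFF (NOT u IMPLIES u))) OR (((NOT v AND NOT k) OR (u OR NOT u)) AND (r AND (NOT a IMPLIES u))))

u = True, v = True, g = False, r = True, a = False, k = False

  (((u OR NOT a) AND NOT g) AND (NOT r IMPLIES NOT v)) AND ((NOT a AND (NOT a IFF NOT k)) AND (g OR v)) = True
    ((u OR NOT a) AND NOT g) AND (NOT r IMPLIES NOT v) = True
      (u OR NOT a) AND NOT g = True
        u OR NOT a = True
          NOT a = True
        NOT g = True
      NOT r IMPLIES NOT v = True
        NOT r = False
        NOT v = False
    (NOT a AND (NOT a IFF NOT k)) AND (g OR v) = True
      NOT a AND (NOT a IFF NOT k) = True
        NOT a = True
        NOT a IFF NOT k = True
          NOT a = True
          NOT k = True
      g OR v = True
  (((NOT v AND NOT k) AND (NOT v OR NOT a)) OR ((a OR k) IFF (NOT u IMPLIES u))) OR (((NOT v AND NOT k) OR (u OR NOT u)) AND (r AND (NOT a IMPLIES u))) = True
    ((NOT v AND NOT k) AND (NOT v OR NOT a)) OR ((a OR k) IFF (NOT u IMPLIES u)) = False
      (NOT v AND NOT k) AND (NOT v OR NOT a) = False
        NOT v AND NOT k = False
          NOT v = False
          NOT k = True
        NOT v OR NOT a = True
          NOT v = False
          NOT a = True
      (a OR k) IFF (NOT u IMPLIES u) = False
        a OR k = False
        NOT u IMPLIES u = True
          NOT u = False
    ((NOT v AND NOT k) OR (u OR NOT u)) AND (r AND (NOT a IMPLIES u)) = True
      (NOT v AND NOT k) OR (u OR NOT u) = True
        NOT v AND NOT k = False
          NOT v = False
          NOT k = True
        u OR NOT u = True
          NOT u = False
      r AND (NOT a IMPLIES u) = True
        NOT a IMPLIES u = True
          NOT a = True
Both conjuncts True, so the formula holds.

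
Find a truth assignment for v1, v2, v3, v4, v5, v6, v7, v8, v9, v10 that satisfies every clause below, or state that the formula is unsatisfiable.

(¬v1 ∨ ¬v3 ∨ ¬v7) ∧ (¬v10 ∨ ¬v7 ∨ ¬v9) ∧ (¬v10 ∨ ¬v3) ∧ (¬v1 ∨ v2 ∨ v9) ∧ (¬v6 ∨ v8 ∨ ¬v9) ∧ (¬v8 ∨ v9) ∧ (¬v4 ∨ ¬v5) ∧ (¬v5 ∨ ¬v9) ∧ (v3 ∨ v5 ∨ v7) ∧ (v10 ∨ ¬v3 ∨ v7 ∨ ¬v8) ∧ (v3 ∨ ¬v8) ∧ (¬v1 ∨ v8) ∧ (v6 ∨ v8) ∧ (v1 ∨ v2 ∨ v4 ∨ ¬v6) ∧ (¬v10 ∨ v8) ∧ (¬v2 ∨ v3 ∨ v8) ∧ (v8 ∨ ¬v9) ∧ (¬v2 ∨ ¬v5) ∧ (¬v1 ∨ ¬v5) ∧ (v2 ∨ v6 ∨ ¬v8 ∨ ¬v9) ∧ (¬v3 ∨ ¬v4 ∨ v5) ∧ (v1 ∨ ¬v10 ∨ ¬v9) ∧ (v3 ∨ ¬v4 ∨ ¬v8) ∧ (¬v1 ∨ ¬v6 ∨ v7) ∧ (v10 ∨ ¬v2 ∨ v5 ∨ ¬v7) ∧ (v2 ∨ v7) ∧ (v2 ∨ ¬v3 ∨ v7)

v1: False, v2: True, v3: True, v4: False, v5: False, v6: True, v7: False, v8: False, v9: False, v10: False

Set v1 = False.
Set v2 = True.
  then (¬v2 ∨ ¬v5) forces v5 = False.
Set v3 = True.
  then (¬v10 ∨ ¬v3) forces v10 = False.
  then (¬v3 ∨ ¬v4 ∨ v5) forces v4 = False.
  then (v10 ∨ ¬v2 ∨ v5 ∨ ¬v7) forces v7 = False.
  then (v10 ∨ ¬v3 ∨ v7 ∨ ¬v8) forces v8 = False.
  then (v6 ∨ v8) forces v6 = True.
  then (v8 ∨ ¬v9) forces v9 = False.
All clauses satisfied.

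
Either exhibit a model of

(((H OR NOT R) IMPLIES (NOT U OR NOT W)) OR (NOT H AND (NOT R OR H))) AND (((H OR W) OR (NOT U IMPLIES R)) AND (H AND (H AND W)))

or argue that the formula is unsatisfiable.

H: True; U: False; R: True; W: True

  ((H OR NOT R) IMPLIES (NOT U OR NOT W)) OR (NOT H AND (NOT R OR H)) = True
    (H OR NOT R) IMPLIES (NOT U OR NOT W) = True
      H OR NOT R = True
        NOT R = False
      NOT U OR NOT W = True
        NOT U = True
        NOT W = False
    NOT H AND (NOT R OR H) = False
      NOT H = False
      NOT R OR H = True
        NOT R = False
  ((H OR W) OR (NOT U IMPLIES R)) AND (H AND (H AND W)) = True
    (H OR W) OR (NOT U IMPLIES R) = True
      H OR W = True
      NOT U IMPLIES R = True
        NOT U = True
    H AND (H AND W) = True
      H AND W = True
Both conjuncts True, so the formula holds.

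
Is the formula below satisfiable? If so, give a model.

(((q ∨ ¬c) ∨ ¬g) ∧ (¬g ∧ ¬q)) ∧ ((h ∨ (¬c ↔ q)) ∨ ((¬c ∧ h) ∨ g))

c: True, q: False, h: False, g: False

  ((q ∨ ¬c) ∨ ¬g) ∧ (¬g ∧ ¬q) = True
    (q ∨ ¬c) ∨ ¬g = True
      q ∨ ¬c = False
        ¬c = False
      ¬g = True
    ¬g ∧ ¬q = True
      ¬g = True
      ¬q = True
  (h ∨ (¬c ↔ q)) ∨ ((¬c ∧ h) ∨ g) = True
    h ∨ (¬c ↔ q) = True
      ¬c ↔ q = True
        ¬c = False
    (¬c ∧ h) ∨ g = False
      ¬c ∧ h = False
        ¬c = False
Both conjuncts True, so the formula holds.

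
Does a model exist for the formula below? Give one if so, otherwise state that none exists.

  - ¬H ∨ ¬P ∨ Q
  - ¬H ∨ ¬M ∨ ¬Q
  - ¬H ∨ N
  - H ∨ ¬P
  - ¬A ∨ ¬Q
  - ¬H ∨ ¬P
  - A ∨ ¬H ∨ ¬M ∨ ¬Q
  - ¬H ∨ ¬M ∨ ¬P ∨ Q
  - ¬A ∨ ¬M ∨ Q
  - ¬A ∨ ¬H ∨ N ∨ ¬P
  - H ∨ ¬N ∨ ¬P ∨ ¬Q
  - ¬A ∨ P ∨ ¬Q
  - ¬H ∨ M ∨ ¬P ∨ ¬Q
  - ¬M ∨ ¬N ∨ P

Set N = True.
Set P = False.
  then (¬M ∨ ¬N ∨ P) forces M = False.
Set Q = False.
Set A = False.
Set H = True.
All clauses satisfied.

N: True; P: False; M: False; Q: False; A: False; H: True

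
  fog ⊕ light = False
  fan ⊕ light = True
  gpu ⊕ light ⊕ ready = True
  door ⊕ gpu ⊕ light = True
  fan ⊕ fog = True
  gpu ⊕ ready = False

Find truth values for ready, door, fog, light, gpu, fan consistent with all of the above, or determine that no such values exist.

ready = False, door = False, fog = True, light = True, gpu = False, fan = False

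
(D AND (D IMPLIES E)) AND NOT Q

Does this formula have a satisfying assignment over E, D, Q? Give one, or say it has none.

E=T, D=T, Q=F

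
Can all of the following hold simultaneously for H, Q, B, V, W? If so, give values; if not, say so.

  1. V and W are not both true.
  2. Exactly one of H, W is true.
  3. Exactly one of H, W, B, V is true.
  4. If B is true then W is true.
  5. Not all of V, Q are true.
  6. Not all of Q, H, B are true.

H = True; Q = True; B = False; V = False; W = False

  (1) V=F, W=F — not both ✓
  (2) {H, W}: 1 true — exactly one ✓
  (3) {H, W, B, V}: 1 true — exactly one ✓
  (4) B=F ⇒ W: vacuous ✓
  (5) {V, Q}: 1/2 true — not all ✓
  (6) {Q, H, B}: 2/3 true — not all ✓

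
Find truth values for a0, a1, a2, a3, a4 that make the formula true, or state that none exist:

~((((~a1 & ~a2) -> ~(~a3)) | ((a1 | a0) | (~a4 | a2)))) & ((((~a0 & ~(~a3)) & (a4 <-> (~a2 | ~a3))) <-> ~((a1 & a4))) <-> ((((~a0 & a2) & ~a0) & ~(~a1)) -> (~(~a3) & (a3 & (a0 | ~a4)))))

Unsatisfiable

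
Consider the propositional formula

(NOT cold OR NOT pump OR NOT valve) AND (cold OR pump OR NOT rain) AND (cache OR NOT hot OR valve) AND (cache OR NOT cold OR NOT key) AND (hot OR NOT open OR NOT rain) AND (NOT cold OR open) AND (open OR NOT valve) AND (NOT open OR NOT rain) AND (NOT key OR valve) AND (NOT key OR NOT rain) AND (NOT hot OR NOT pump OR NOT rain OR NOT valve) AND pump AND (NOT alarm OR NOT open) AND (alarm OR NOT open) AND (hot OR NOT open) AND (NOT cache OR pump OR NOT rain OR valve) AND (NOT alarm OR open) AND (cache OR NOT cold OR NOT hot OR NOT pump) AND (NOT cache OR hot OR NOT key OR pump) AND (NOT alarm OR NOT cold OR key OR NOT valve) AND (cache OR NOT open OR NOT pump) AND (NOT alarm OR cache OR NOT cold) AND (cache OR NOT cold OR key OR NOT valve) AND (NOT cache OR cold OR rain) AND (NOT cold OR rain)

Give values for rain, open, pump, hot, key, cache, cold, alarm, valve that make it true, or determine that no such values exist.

Unit clause (pump) forces pump = True.
Set rain = True.
  then (NOT open OR NOT rain) forces open = False.
  then (NOT key OR NOT rain) forces key = False.
  then (NOT alarm OR open) forces alarm = False.
  then (NOT cold OR open) forces cold = False.
  then (open OR NOT valve) forces valve = False.
Set hot = False.
Set cache = False.
All clauses satisfied.

rain = True; open = False; pump = True; hot = False; key = False; cache = False; cold = False; alarm = False; valve = False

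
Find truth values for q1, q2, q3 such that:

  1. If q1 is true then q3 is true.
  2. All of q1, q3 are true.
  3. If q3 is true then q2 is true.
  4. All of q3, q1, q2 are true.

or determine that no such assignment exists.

q1 = True, q2 = True, q3 = True

  (1) q1=T ⇒ q3: T ✓
  (2) {q1, q3}: all 2 true ✓
  (3) q3=T ⇒ q2: T ✓
  (4) {q3, q1, q2}: all 3 true ✓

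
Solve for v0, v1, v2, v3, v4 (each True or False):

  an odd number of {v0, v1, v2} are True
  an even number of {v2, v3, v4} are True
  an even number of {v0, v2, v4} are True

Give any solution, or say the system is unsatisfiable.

v0 = True, v1 = True, v2 = True, v3 = True, v4 = False

{v0, v1, v2}: 3 true → odd ✓
{v2, v3, v4}: 2 true → even ✓
{v0, v2, v4}: 2 true → even ✓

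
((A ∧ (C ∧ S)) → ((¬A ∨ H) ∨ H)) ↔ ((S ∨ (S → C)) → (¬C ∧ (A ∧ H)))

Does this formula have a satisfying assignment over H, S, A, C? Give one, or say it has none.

H = False, S = True, A = True, C = True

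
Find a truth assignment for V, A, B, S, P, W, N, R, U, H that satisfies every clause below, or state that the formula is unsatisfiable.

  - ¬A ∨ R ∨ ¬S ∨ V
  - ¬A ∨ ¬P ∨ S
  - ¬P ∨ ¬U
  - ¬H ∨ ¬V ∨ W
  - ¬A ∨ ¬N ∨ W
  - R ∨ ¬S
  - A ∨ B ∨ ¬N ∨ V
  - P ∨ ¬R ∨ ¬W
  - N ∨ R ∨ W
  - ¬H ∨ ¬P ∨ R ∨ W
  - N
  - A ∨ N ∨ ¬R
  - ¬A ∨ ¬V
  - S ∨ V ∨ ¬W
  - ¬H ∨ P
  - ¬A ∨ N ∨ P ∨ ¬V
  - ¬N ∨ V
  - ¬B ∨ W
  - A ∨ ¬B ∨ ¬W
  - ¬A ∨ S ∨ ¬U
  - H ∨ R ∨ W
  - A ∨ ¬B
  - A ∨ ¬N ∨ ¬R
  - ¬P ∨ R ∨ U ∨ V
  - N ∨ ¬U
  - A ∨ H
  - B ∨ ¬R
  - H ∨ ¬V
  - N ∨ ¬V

V = True; A = False; B = False; S = False; P = True; W = True; N = True; R = False; U = False; H = True

Unit clause (N) forces N = True.
In (¬N ∨ V) only V is left, so V = True.
In (H ∨ ¬V) only H is left, so H = True.
In (¬H ∨ ¬V ∨ W) only W is left, so W = True.
In (¬A ∨ ¬V) only ¬A is left, so A = False.
In (¬H ∨ P) only P is left, so P = True.
In (A ∨ ¬B ∨ ¬W) only ¬B is left, so B = False.
In (A ∨ ¬N ∨ ¬R) only ¬R is left, so R = False.
In (¬P ∨ ¬U) only ¬U is left, so U = False.
In (R ∨ ¬S) only ¬S is left, so S = False.
All clauses satisfied.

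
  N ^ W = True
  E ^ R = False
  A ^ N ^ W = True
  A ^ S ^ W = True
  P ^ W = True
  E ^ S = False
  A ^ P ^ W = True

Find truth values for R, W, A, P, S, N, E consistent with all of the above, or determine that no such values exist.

R: False, W: True, A: False, P: False, S: False, N: False, E: False

N ^ W = F ^ T = True ✓
E ^ R = F ^ F = False ✓
A ^ N ^ W = F ^ F ^ T = True ✓
A ^ S ^ W = F ^ F ^ T = True ✓
P ^ W = F ^ T = True ✓
E ^ S = F ^ F = False ✓
A ^ P ^ W = F ^ F ^ T = True ✓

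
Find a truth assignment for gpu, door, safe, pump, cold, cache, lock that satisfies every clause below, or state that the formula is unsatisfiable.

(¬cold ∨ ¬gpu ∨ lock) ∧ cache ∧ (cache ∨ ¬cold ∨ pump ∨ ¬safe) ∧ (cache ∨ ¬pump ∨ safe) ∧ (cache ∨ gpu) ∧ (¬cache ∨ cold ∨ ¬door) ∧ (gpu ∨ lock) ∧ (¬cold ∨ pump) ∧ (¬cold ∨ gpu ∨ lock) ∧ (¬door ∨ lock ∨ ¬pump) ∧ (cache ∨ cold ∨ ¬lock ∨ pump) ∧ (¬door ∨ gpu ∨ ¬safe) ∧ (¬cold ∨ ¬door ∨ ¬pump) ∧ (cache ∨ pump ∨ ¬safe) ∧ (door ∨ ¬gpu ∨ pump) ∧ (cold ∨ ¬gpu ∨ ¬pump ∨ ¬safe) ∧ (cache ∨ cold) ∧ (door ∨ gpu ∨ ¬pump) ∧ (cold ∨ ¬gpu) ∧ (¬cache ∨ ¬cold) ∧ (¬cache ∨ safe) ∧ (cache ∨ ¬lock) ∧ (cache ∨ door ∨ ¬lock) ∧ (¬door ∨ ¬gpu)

gpu = False, door = False, safe = True, pump = False, cold = False, cache = True, lock = True

Unit clause (cache) forces cache = True.
In (¬cache ∨ ¬cold) only ¬cold is left, so cold = False.
In (¬cache ∨ safe) only safe is left, so safe = True.
In (¬cache ∨ cold ∨ ¬door) only ¬door is left, so door = False.
In (cold ∨ ¬gpu) only ¬gpu is left, so gpu = False.
In (gpu ∨ lock) only lock is left, so lock = True.
In (door ∨ gpu ∨ ¬pump) only ¬pump is left, so pump = False.
All clauses satisfied.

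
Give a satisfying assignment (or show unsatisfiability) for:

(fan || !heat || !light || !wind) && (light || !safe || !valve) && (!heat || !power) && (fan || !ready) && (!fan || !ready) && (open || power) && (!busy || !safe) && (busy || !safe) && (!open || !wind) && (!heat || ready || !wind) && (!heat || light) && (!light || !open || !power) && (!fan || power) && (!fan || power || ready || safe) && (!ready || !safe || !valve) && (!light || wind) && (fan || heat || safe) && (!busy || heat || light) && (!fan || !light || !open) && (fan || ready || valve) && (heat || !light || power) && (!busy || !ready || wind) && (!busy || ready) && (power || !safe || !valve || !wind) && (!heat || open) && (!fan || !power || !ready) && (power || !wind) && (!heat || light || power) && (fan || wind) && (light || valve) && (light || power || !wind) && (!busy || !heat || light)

busy = False, ready = False, wind = False, heat = False, valve = True, light = False, open = False, safe = False, power = True, fan = True

Try busy = True:
  (!busy || !safe) forces safe = False.
  (!busy || ready) forces ready = True.
  (fan || !ready) forces fan = True.
  clause (!fan || !ready) is falsified — backtrack.
So busy = False.
  then (busy || !safe) forces safe = False.
Set ready = False.
Set wind = False.
  then (!light || wind) forces light = False.
  then (fan || wind) forces fan = True.
  then (light || valve) forces valve = True.
  then (!heat || light) forces heat = False.
  then (!fan || power) forces power = True.
Set open = False.
All clauses satisfied.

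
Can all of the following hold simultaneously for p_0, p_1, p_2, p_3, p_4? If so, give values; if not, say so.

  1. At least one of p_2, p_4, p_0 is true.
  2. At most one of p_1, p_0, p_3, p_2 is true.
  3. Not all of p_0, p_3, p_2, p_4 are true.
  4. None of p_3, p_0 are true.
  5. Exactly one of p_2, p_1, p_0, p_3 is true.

p_0 = False, p_1 = False, p_2 = True, p_3 = False, p_4 = True

  (1) {p_2, p_4, p_0}: 2 true — at least one ✓
  (2) {p_1, p_0, p_3, p_2}: 1 true — at most one ✓
  (3) {p_0, p_3, p_2, p_4}: 2/4 true — not all ✓
  (4) {p_3, p_0}: 0 true — none ✓
  (5) {p_2, p_1, p_0, p_3}: 1 true — exactly one ✓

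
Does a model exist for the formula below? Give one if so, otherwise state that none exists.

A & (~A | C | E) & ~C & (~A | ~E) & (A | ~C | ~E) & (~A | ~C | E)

No satisfying assignment exists.

Case C = True:
  Clause (~C) is falsified — contradiction.
Case C = False:
  (A) forces A = True.
  (~A | C | E) forces E = True.
  Clause (~A | ~E) is falsified — contradiction.
Both cases fail, so the formula is unsatisfiable.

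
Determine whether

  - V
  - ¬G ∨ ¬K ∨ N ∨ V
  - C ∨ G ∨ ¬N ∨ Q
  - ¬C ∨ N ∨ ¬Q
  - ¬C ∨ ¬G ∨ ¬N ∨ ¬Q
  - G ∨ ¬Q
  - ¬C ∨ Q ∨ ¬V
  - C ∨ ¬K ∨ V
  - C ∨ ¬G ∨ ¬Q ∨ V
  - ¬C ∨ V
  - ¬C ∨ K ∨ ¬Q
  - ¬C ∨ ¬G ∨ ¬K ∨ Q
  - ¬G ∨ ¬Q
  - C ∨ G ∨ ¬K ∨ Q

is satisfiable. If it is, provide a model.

Unit clause (V) forces V = True.
Set K = False.
Try Q = True:
  (G ∨ ¬Q) forces G = True.
  clause (¬G ∨ ¬Q) is falsified — backtrack.
So Q = False.
  then (¬C ∨ Q ∨ ¬V) forces C = False.
Set N = False.
Set G = False.
All clauses satisfied.

K=F, Q=F, V=T, N=F, G=F, C=F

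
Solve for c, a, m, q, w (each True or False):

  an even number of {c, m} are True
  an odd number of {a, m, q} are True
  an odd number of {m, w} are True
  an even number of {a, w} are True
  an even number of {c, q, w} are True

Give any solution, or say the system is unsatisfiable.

Unsatisfiable — no assignment works.

Adding constraints 1, 2, 4, 5 mod 2: every variable appears an even number of times on the left, so the left side is 0.
But the right sides sum to 1 (mod 2). 0 ≠ 1 — the system is inconsistent.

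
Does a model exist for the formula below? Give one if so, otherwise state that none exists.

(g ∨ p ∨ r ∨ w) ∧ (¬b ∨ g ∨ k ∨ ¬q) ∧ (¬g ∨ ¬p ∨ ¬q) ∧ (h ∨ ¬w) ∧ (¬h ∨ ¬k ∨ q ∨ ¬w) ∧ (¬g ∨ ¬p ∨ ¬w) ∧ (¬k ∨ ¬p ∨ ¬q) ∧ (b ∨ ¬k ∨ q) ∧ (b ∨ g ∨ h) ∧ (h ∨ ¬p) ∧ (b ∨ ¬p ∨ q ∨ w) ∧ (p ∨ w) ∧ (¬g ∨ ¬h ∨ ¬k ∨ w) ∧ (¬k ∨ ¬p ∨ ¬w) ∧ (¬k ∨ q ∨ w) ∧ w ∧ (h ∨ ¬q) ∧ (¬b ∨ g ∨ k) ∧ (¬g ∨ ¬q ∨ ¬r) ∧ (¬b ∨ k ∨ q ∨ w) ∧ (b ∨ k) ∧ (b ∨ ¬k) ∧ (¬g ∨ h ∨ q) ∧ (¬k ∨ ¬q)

Unit clause (w) forces w = True.
In (h ∨ ¬w) only h is left, so h = True.
Set g = True.
  then (¬g ∨ ¬p ∨ ¬w) forces p = False.
Set q = True.
  then (¬g ∨ ¬q ∨ ¬r) forces r = False.
  then (¬k ∨ ¬q) forces k = False.
  then (b ∨ k) forces b = True.
All clauses satisfied.

g = True; q = True; w = True; r = False; p = False; k = False; b = True; h = True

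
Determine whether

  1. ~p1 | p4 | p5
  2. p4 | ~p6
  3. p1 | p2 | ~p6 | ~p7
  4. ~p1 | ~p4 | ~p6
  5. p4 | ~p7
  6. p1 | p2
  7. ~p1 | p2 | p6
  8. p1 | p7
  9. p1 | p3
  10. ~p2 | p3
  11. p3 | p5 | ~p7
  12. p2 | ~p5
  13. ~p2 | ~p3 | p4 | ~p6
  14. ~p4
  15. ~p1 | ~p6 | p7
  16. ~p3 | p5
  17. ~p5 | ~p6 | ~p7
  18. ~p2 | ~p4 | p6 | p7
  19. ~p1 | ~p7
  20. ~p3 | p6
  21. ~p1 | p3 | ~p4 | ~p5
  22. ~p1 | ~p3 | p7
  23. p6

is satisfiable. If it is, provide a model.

UNSATISFIABLE

Case p4 = True:
  Clause (~p4) is falsified — contradiction.
Case p4 = False:
  (p4 | ~p6) forces p6 = False.
  Clause (p6) is falsified — contradiction.
Both cases fail, so the formula is unsatisfiable.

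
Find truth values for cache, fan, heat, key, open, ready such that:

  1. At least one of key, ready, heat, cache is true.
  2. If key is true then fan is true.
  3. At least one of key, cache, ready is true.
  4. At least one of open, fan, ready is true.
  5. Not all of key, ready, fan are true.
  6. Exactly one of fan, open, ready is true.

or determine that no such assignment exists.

cache: False, fan: True, heat: False, key: True, open: False, ready: False

  (1) {key, ready, heat, cache}: 1 true — at least one ✓
  (2) key=T ⇒ fan: T ✓
  (3) {key, cache, ready}: 1 true — at least one ✓
  (4) {open, fan, ready}: 1 true — at least one ✓
  (5) {key, ready, fan}: 2/3 true — not all ✓
  (6) {fan, open, ready}: 1 true — exactly one ✓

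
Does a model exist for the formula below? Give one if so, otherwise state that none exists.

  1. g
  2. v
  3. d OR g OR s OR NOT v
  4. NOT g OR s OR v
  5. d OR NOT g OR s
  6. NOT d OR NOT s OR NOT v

s: True, d: False, v: True, g: True

Unit clause (g) forces g = True.
Unit clause (v) forces v = True.
Set s = True.
  then (NOT d OR NOT s OR NOT v) forces d = False.
All clauses satisfied.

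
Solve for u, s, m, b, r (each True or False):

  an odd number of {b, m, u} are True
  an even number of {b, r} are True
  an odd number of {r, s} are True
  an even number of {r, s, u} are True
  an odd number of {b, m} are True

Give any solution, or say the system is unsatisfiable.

Adding constraints 1, 3, 4, 5 mod 2: every variable appears an even number of times on the left, so the left side is 0.
But the right sides sum to 1 (mod 2). 0 ≠ 1 — the system is inconsistent.

No satisfying assignment exists.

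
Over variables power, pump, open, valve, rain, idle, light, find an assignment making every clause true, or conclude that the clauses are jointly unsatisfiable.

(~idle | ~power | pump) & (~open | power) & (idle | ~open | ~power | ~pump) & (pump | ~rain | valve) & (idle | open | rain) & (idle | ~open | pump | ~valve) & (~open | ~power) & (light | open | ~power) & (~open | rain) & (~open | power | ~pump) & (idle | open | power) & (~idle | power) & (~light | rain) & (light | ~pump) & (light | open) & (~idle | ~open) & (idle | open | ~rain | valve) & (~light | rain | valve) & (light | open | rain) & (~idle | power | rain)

Try power = False:
  (~open | power) forces open = False.
  (idle | open | power) forces idle = True.
  clause (~idle | power) is falsified — backtrack.
So power = True.
  then (~open | ~power) forces open = False.
  then (light | open | ~power) forces light = True.
  then (~light | rain) forces rain = True.
Set pump = False.
  then (~idle | ~power | pump) forces idle = False.
  then (pump | ~rain | valve) forces valve = True.
All clauses satisfied.

power: True; pump: False; open: False; valve: True; rain: True; idle: False; light: True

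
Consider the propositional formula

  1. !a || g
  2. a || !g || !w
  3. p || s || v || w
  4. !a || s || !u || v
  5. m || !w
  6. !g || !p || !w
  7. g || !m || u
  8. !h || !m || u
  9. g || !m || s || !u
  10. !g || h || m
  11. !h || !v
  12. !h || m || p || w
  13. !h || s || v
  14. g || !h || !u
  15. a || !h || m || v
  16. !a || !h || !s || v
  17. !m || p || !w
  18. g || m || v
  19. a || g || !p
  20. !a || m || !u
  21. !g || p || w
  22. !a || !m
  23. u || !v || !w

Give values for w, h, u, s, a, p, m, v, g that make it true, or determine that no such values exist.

w = False, h = False, u = False, s = False, a = False, p = True, m = True, v = False, g = True

Try w = True:
  (m || !w) forces m = True.
  (!m || p || !w) forces p = True.
  (!g || !p || !w) forces g = False.
  (!a || g) forces a = False.
  clause (a || g || !p) is falsified — backtrack.
So w = False.
Set h = False.
Set u = False.
Set s = False.
Set a = False.
Set p = True.
  then (a || g || !p) forces g = True.
  then (!g || h || m) forces m = True.
Set v = False.
All clauses satisfied.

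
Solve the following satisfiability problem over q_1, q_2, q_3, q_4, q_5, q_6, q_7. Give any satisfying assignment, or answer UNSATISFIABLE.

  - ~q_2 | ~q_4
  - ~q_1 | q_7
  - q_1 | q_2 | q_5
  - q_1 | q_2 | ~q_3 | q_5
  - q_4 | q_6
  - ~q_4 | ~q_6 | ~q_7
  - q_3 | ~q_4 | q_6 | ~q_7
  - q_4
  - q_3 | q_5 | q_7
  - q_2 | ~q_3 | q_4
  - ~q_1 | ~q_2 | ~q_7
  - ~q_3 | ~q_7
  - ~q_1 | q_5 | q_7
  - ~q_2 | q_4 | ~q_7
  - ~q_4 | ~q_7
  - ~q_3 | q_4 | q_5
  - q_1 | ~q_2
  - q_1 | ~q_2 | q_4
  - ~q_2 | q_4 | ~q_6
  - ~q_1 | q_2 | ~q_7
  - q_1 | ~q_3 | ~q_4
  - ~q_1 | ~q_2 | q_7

q_1 = False; q_2 = False; q_3 = False; q_4 = True; q_5 = True; q_6 = False; q_7 = False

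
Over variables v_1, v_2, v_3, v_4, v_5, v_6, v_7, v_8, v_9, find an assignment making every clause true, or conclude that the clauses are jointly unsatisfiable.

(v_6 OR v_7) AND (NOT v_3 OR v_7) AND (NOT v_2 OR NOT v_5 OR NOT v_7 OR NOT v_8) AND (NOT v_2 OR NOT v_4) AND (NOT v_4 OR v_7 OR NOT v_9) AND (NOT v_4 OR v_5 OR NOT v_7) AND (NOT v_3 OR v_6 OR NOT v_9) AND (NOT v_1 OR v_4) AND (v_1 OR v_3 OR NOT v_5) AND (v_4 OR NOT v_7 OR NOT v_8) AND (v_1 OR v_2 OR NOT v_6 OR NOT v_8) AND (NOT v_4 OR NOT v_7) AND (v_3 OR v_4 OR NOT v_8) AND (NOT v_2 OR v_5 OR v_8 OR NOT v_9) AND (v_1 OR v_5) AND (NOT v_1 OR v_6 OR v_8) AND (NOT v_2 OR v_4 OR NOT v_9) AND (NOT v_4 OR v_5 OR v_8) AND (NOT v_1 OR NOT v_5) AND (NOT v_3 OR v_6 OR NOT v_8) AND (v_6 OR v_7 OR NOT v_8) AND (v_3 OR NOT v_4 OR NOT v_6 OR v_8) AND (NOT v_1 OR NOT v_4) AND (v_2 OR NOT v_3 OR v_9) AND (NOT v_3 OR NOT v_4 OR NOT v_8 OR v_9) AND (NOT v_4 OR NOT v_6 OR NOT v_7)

v_1 = False, v_2 = True, v_3 = True, v_4 = False, v_5 = True, v_6 = True, v_7 = True, v_8 = False, v_9 = False

Try v_1 = True:
  (NOT v_1 OR v_4) forces v_4 = True.
  clause (NOT v_1 OR NOT v_4) is falsified — backtrack.
So v_1 = False.
  then (v_1 OR v_5) forces v_5 = True.
  then (v_1 OR v_3 OR NOT v_5) forces v_3 = True.
  then (NOT v_3 OR v_7) forces v_7 = True.
  then (NOT v_4 OR NOT v_7) forces v_4 = False.
  then (v_4 OR NOT v_7 OR NOT v_8) forces v_8 = False.
Set v_2 = True.
  then (NOT v_2 OR v_4 OR NOT v_9) forces v_9 = False.
Set v_6 = True.
All clauses satisfied.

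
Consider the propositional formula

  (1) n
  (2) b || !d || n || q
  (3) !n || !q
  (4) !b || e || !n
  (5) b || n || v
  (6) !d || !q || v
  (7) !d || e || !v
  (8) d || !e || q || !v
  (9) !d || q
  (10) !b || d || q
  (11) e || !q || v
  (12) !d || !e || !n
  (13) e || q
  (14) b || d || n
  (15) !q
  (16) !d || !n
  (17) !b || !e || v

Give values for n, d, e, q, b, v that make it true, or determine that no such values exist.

n = True, d = False, e = True, q = False, b = False, v = False

Unit clause (n) forces n = True.
In (!n || !q) only !q is left, so q = False.
In (!d || q) only !d is left, so d = False.
In (!b || d || q) only !b is left, so b = False.
In (e || q) only e is left, so e = True.
In (d || !e || q || !v) only !v is left, so v = False.
All clauses satisfied.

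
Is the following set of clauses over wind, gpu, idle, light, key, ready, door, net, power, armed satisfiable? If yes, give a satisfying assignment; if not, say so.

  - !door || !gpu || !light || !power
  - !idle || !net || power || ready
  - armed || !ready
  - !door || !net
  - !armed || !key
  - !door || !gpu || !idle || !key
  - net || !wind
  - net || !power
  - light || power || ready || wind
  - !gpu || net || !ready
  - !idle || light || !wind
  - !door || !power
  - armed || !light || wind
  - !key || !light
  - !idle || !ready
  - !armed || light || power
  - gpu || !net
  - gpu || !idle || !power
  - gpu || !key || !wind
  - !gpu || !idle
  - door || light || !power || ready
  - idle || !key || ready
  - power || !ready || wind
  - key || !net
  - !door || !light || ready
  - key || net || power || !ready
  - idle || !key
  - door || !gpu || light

Set wind = False.
Set gpu = True.
  then (!gpu || !idle) forces idle = False.
  then (idle || !key) forces key = False.
  then (key || !net) forces net = False.
  then (net || !power) forces power = False.
  then (!gpu || net || !ready) forces ready = False.
  then (light || power || ready || wind) forces light = True.
  then (armed || !light || wind) forces armed = True.
  then (!door || !light || ready) forces door = False.
All clauses satisfied.

wind=F, gpu=T, idle=F, light=T, key=F, ready=F, door=F, net=F, power=F, armed=T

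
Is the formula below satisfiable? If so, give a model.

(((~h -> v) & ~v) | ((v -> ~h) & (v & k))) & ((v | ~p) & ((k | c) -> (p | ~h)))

k: True, c: True, v: True, p: False, h: False

  ((~h -> v) & ~v) | ((v -> ~h) & (v & k)) = True
    (~h -> v) & ~v = False
      ~h -> v = True
        ~h = True
      ~v = False
    (v -> ~h) & (v & k) = True
      v -> ~h = True
        ~h = True
      v & k = True
  (v | ~p) & ((k | c) -> (p | ~h)) = True
    v | ~p = True
      ~p = True
    (k | c) -> (p | ~h) = True
      k | c = True
      p | ~h = True
        ~h = True
Both conjuncts True, so the formula holds.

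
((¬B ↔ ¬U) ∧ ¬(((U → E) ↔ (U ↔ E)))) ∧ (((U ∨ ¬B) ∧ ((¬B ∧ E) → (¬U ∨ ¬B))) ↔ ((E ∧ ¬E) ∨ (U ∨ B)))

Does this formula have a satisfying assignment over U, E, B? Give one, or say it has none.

Case U = True: the formula simplifies to (B ∧ ¬((E ↔ E))) ∧ ((¬B ∧ E) → ¬B).
  E = True: the conjunct ¬((E ↔ E)) becomes ¬((True ↔ True)) = False.
  E = False: the conjunct ¬((E ↔ E)) becomes ¬((False ↔ False)) = False.
Case U = False: the formula simplifies to (¬B ∧ ¬(¬E)) ∧ (¬B ↔ ((E ∧ ¬E) ∨ B)).
  E = True: simplifies to ¬B ∧ (¬B ↔ B).
    B = True: the conjunct ¬B is False.
    B = False: the conjunct ¬B ↔ B becomes ¬False ↔ False = False.
  E = False: the conjunct ¬(¬E) becomes ¬(¬False) = False.
Both cases fail — unsatisfiable.

Unsatisfiable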